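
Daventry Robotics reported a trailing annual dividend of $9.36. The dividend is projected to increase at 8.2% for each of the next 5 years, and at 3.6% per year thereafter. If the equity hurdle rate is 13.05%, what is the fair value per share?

Two-stage DDM. Project D₁…D_5 at 0.082, terminal growth 0.036, discount at r = 0.1305.
D_1 = 10.1275
D_2 = 10.9580
D_3 = 11.8565
D_4 = 12.8288
D_5 = 13.8807
Terminal value at t=5: TV = D_6/(r−g) = 14.3804/(0.1305−0.036) = 152.1739
P₀ = 10.1275/(1+0.1305)^1 + 10.9580/(1+0.1305)^2 + 11.8565/(1+0.1305)^3 + 12.8288/(1+0.1305)^4 + 13.8807/(1+0.1305)^5 + 152.1739/(1+0.1305)^5 = 123.5217

$123.52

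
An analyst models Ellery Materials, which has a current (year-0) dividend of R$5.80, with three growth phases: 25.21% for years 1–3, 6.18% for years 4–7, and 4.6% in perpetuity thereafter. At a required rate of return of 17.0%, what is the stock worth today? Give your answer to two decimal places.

R$83.07

Three-stage DDM. Project D₁…D_7; terminal Gordon value at t=7 with g = 0.046; discount at r = 0.17.
D_1 = 7.2622
D_2 = 9.0930
D_3 = 11.3853
D_4 = 12.0889
D_5 = 12.8360
D_6 = 13.6293
D_7 = 14.4716
TV_7 = 15.1373/(0.17−0.046) = 122.0748
P₀ = Σ Dₜ/(1+r)ᵗ + TV_7/(1+r)^7 = 83.0739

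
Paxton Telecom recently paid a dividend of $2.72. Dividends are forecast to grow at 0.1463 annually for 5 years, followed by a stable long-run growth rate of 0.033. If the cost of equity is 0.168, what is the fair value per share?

$31.81

Two-stage DDM. Project D₁…D_5 at 0.1463, terminal growth 0.033, discount at r = 0.168.
D_1 = 3.1179
D_2 = 3.5741
D_3 = 4.0970
D_4 = 4.6964
D_5 = 5.3834
Terminal value at t=5: TV = D_6/(r−g) = 5.5611/(0.168−0.033) = 41.1933
P₀ = 3.1179/(1+0.168)^1 + 3.5741/(1+0.168)^2 + 4.0970/(1+0.168)^3 + 4.6964/(1+0.168)^4 + 5.3834/(1+0.168)^5 + 41.1933/(1+0.168)^5 = 31.8107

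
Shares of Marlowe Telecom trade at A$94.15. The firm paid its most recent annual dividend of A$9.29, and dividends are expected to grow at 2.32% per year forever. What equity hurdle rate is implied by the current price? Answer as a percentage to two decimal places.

12.42%

Rearranging the constant-growth DDM: r = D₁/P₀ + g.
D₁ = 9.29 × (1 + 0.0232) = 9.5055.
r = 9.5055 / 94.15 + 0.0232 = 0.10096 + 0.0232 = 0.12416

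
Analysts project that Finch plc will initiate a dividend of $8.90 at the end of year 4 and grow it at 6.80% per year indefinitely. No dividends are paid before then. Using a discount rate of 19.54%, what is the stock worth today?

Deferred-dividend DDM. At t=3 the remaining stream is a growing perpetuity with first payment D_4 = 8.90.
V_3 = D_4/(r−g) = 8.90/(0.1954−0.068) = 69.8587
P₀ = V_3/(1+r)^3 = 69.8587/(1+0.1954)^3 = 40.8960

$40.90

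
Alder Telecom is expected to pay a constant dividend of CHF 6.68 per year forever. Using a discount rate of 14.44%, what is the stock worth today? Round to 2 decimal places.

Zero-growth DDM (perpetuity): P₀ = D/r = 6.68 / 0.1444 = 46.2604

CHF 46.26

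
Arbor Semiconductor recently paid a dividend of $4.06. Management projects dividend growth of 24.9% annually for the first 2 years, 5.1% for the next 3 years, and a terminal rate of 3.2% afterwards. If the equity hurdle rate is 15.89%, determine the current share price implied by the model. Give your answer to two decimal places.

Three-stage DDM. Project D₁…D_5; terminal Gordon value at t=5 with g = 0.032; discount at r = 0.1589.
D_1 = 5.0709
D_2 = 6.3336
D_3 = 6.6566
D_4 = 6.9961
D_5 = 7.3529
TV_5 = 7.5882/(0.1589−0.032) = 59.7967
P₀ = Σ Dₜ/(1+r)ᵗ + TV_5/(1+r)^5 = 49.3696

$49.37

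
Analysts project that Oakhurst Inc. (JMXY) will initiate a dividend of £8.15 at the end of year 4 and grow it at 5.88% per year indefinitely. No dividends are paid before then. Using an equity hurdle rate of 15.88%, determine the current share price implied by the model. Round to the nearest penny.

£52.38

Deferred-dividend DDM. At t=3 the remaining stream is a growing perpetuity with first payment D_4 = 8.15.
V_3 = D_4/(r−g) = 8.15/(0.1588−0.0588) = 81.5000
P₀ = V_3/(1+r)^3 = 81.5000/(1+0.1588)^3 = 52.3760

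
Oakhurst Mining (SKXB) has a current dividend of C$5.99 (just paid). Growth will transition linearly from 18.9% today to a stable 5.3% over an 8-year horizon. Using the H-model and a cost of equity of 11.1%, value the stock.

C$164.93

H-model: P₀ = D₀[(1+g_L) + H(g_S−g_L)]/(r−g_L), with H = 8/2 = 4.
P₀ = 5.99 × [(1+0.053) + 4×(0.189−0.053)] / (0.111−0.053)
   = 5.99 × 1.5970 / 0.058 = 164.9316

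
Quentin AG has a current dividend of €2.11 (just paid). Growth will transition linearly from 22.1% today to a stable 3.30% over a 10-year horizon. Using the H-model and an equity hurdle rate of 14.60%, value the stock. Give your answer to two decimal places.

€36.84

H-model: P₀ = D₀[(1+g_L) + H(g_S−g_L)]/(r−g_L), with H = 10/2 = 5.
P₀ = 2.11 × [(1+0.033) + 5×(0.221−0.033)] / (0.146−0.033)
   = 2.11 × 1.9730 / 0.113 = 36.8410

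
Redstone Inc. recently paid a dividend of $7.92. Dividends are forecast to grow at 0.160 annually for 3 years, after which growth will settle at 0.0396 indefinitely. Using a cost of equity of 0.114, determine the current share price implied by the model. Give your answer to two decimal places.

Two-stage DDM. Project D₁…D_3 at 0.16, terminal growth 0.0396, discount at r = 0.114.
D_1 = 9.1872
D_2 = 10.6572
D_3 = 12.3623
Terminal value at t=3: TV = D_4/(r−g) = 12.8518/(0.114−0.0396) = 172.7398
P₀ = 9.1872/(1+0.114)^1 + 10.6572/(1+0.114)^2 + 12.3623/(1+0.114)^3 + 172.7398/(1+0.114)^3 = 150.7270

$150.73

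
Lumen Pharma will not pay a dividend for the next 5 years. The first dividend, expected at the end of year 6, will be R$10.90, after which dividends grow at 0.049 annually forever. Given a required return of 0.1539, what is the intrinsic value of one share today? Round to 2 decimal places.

Deferred-dividend DDM. At t=5 the remaining stream is a growing perpetuity with first payment D_6 = 10.90.
V_5 = D_6/(r−g) = 10.90/(0.1539−0.049) = 103.9085
P₀ = V_5/(1+r)^5 = 103.9085/(1+0.1539)^5 = 50.7937

R$50.79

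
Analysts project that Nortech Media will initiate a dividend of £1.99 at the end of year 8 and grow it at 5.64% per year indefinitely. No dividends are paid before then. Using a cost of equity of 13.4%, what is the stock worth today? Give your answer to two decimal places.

Deferred-dividend DDM. At t=7 the remaining stream is a growing perpetuity with first payment D_8 = 1.99.
V_7 = D_8/(r−g) = 1.99/(0.134−0.0564) = 25.6443
P₀ = V_7/(1+r)^7 = 25.6443/(1+0.134)^7 = 10.6341

£10.63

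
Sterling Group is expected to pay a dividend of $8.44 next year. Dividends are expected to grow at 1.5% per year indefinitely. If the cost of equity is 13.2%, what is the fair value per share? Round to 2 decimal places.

Gordon growth model: P₀ = D₁/(r − g), with D₁ = 8.44 given directly.
P₀ = 8.4400 / (0.132 − 0.015) = 8.4400 / 0.117 = 72.1368

$72.14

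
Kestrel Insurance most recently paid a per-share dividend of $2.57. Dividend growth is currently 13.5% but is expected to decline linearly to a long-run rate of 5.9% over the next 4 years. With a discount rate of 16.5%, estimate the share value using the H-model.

$29.36

H-model: P₀ = D₀[(1+g_L) + H(g_S−g_L)]/(r−g_L), with H = 4/2 = 2.
P₀ = 2.57 × [(1+0.059) + 2×(0.135−0.059)] / (0.165−0.059)
   = 2.57 × 1.2110 / 0.106 = 29.3610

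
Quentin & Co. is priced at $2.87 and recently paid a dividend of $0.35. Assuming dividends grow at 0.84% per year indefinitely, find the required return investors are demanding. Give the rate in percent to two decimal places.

Rearranging the constant-growth DDM: r = D₁/P₀ + g.
D₁ = 0.35 × (1 + 0.0084) = 0.3529.
r = 0.3529 / 2.87 + 0.0084 = 0.12298 + 0.0084 = 0.13138

13.14%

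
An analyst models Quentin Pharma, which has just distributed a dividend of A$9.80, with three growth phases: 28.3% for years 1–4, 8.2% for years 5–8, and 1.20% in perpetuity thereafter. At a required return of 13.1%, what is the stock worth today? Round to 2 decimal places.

Three-stage DDM. Project D₁…D_8; terminal Gordon value at t=8 with g = 0.012; discount at r = 0.131.
D_1 = 12.5734
D_2 = 16.1317
D_3 = 20.6969
D_4 = 26.5542
D_5 = 28.7316
D_6 = 31.0876
D_7 = 33.6368
D_8 = 36.3950
TV_8 = 36.8317/(0.131−0.012) = 309.5104
P₀ = Σ Dₜ/(1+r)ᵗ + TV_8/(1+r)^8 = 228.0489

A$228.05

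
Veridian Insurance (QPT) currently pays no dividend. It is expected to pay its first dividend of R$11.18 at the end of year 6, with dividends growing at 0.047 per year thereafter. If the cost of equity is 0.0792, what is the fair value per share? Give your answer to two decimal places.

Deferred-dividend DDM. At t=5 the remaining stream is a growing perpetuity with first payment D_6 = 11.18.
V_5 = D_6/(r−g) = 11.18/(0.0792−0.047) = 347.2050
P₀ = V_5/(1+r)^5 = 347.2050/(1+0.0792)^5 = 237.1790

R$237.18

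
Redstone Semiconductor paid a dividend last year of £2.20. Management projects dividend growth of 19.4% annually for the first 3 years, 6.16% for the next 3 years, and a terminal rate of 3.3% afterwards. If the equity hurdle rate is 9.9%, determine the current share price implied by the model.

£55.51

Three-stage DDM. Project D₁…D_6; terminal Gordon value at t=6 with g = 0.033; discount at r = 0.099.
D_1 = 2.6268
D_2 = 3.1364
D_3 = 3.7449
D_4 = 3.9755
D_5 = 4.2204
D_6 = 4.4804
TV_6 = 4.6283/(0.099−0.033) = 70.1253
P₀ = Σ Dₜ/(1+r)ᵗ + TV_6/(1+r)^6 = 55.5094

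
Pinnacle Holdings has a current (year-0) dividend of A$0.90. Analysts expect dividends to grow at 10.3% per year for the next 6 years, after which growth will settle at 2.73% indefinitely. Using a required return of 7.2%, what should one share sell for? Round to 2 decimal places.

A$30.52

Two-stage DDM. Project D₁…D_6 at 0.103, terminal growth 0.0273, discount at r = 0.072.
D_1 = 0.9927
D_2 = 1.0949
D_3 = 1.2077
D_4 = 1.3321
D_5 = 1.4693
D_6 = 1.6207
Terminal value at t=6: TV = D_7/(r−g) = 1.6649/(0.072−0.0273) = 37.2465
P₀ = 0.9927/(1+0.072)^1 + 1.0949/(1+0.072)^2 + 1.2077/(1+0.072)^3 + 1.3321/(1+0.072)^4 + 1.4693/(1+0.072)^5 + 1.6207/(1+0.072)^6 + 37.2465/(1+0.072)^6 = 30.5160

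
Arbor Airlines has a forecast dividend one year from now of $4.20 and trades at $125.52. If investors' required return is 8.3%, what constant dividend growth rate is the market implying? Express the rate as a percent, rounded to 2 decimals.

4.95%

From P₀ = D₁/(r − g), the implied growth is g = r − D₁/P₀.
g = 0.083 − 4.20/125.52 = 0.083 − 0.03346 = 0.04954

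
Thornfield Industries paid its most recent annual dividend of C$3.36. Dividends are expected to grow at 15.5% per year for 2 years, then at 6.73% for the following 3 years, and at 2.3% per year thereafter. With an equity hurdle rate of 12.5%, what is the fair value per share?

Three-stage DDM. Project D₁…D_5; terminal Gordon value at t=5 with g = 0.023; discount at r = 0.125.
D_1 = 3.8808
D_2 = 4.4823
D_3 = 4.7840
D_4 = 5.1059
D_5 = 5.4496
TV_5 = 5.5749/(0.125−0.023) = 54.6560
P₀ = Σ Dₜ/(1+r)ᵗ + TV_5/(1+r)^5 = 46.8931

C$46.89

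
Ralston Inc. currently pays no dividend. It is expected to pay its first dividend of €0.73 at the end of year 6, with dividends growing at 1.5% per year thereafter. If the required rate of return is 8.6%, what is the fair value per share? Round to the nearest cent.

€6.81

Deferred-dividend DDM. At t=5 the remaining stream is a growing perpetuity with first payment D_6 = 0.73.
V_5 = D_6/(r−g) = 0.73/(0.086−0.015) = 10.2817
P₀ = V_5/(1+r)^5 = 10.2817/(1+0.086)^5 = 6.8064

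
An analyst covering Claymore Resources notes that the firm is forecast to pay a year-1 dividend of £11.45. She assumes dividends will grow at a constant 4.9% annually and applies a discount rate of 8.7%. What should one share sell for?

Gordon growth model: P₀ = D₁/(r − g), with D₁ = 11.45 given directly.
P₀ = 11.4500 / (0.087 − 0.049) = 11.4500 / 0.038 = 301.3158

£301.32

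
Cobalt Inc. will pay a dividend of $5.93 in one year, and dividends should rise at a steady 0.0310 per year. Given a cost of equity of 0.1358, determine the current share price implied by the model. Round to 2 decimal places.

Gordon growth model: P₀ = D₁/(r − g), with D₁ = 5.93 given directly.
P₀ = 5.9300 / (0.1358 − 0.031) = 5.9300 / 0.1048 = 56.5840

$56.58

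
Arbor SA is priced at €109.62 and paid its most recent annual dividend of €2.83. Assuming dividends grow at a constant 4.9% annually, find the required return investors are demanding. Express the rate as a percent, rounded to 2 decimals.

7.61%

Rearranging the constant-growth DDM: r = D₁/P₀ + g.
D₁ = 2.83 × (1 + 0.049) = 2.9687.
r = 2.9687 / 109.62 + 0.049 = 0.02708 + 0.049 = 0.07608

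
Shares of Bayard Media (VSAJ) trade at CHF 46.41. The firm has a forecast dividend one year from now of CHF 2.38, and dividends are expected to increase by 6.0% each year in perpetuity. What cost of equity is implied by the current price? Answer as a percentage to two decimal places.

Rearranging the constant-growth DDM: r = D₁/P₀ + g.
r = 2.3800 / 46.41 + 0.06 = 0.05128 + 0.06 = 0.11128

11.13%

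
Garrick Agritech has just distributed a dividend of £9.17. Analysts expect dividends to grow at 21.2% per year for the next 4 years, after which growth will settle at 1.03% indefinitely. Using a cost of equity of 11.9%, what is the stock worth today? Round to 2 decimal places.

£162.26

Two-stage DDM. Project D₁…D_4 at 0.212, terminal growth 0.0103, discount at r = 0.119.
D_1 = 11.1140
D_2 = 13.4702
D_3 = 16.3259
D_4 = 19.7870
Terminal value at t=4: TV = D_5/(r−g) = 19.9908/(0.119−0.0103) = 183.9080
P₀ = 11.1140/(1+0.119)^1 + 13.4702/(1+0.119)^2 + 16.3259/(1+0.119)^3 + 19.7870/(1+0.119)^4 + 183.9080/(1+0.119)^4 = 162.2565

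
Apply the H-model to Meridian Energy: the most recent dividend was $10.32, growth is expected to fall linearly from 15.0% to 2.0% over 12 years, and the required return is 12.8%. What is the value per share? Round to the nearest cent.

$172.00

H-model: P₀ = D₀[(1+g_L) + H(g_S−g_L)]/(r−g_L), with H = 12/2 = 6.
P₀ = 10.32 × [(1+0.02) + 6×(0.15−0.02)] / (0.128−0.02)
   = 10.32 × 1.8000 / 0.108 = 172.0000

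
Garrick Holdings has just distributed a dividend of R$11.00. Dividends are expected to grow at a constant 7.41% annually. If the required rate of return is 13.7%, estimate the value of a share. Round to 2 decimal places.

Gordon growth model: P₀ = D₁/(r − g). D₁ = 11.00 × (1 + 0.0741) = 11.8151.
P₀ = 11.8151 / (0.137 − 0.0741) = 11.8151 / 0.0629 = 187.8394

R$187.84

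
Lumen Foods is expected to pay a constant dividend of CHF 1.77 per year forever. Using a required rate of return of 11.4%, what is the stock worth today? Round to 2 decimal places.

CHF 15.53

Zero-growth DDM (perpetuity): P₀ = D/r = 1.77 / 0.114 = 15.5263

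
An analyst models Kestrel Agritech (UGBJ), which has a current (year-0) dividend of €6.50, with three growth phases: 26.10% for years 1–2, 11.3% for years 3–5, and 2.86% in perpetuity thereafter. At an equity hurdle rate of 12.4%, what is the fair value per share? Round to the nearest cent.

Three-stage DDM. Project D₁…D_5; terminal Gordon value at t=5 with g = 0.0286; discount at r = 0.124.
D_1 = 8.1965
D_2 = 10.3358
D_3 = 11.5037
D_4 = 12.8037
D_5 = 14.2505
TV_5 = 14.6580/(0.124−0.0286) = 153.6481
P₀ = Σ Dₜ/(1+r)ᵗ + TV_5/(1+r)^5 = 125.1831

€125.18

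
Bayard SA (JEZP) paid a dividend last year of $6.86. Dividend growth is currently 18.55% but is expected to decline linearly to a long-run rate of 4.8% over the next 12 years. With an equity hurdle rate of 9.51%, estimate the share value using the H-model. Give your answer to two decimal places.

H-model: P₀ = D₀[(1+g_L) + H(g_S−g_L)]/(r−g_L), with H = 12/2 = 6.
P₀ = 6.86 × [(1+0.048) + 6×(0.1855−0.048)] / (0.0951−0.048)
   = 6.86 × 1.8730 / 0.0471 = 272.7979

$272.80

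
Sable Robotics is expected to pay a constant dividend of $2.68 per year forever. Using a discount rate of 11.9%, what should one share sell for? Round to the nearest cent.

$22.52

Zero-growth DDM (perpetuity): P₀ = D/r = 2.68 / 0.119 = 22.5210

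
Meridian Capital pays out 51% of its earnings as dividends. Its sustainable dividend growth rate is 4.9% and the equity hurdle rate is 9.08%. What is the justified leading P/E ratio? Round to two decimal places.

Justified leading P/E = b/(r−g) = 0.51/(0.0908−0.049) = 12.2010

12.20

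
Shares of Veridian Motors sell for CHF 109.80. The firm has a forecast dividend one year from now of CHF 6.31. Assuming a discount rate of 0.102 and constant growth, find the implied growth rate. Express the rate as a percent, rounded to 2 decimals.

4.45%

From P₀ = D₁/(r − g), the implied growth is g = r − D₁/P₀.
g = 0.102 − 6.31/109.80 = 0.102 − 0.05747 = 0.04453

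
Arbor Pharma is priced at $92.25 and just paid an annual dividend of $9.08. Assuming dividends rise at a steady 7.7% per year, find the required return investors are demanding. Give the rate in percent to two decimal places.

18.30%

Rearranging the constant-growth DDM: r = D₁/P₀ + g.
D₁ = 9.08 × (1 + 0.077) = 9.7792.
r = 9.7792 / 92.25 + 0.077 = 0.10601 + 0.077 = 0.18301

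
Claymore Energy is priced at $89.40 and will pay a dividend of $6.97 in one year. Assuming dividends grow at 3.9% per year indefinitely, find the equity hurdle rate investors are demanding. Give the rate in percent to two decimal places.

Rearranging the constant-growth DDM: r = D₁/P₀ + g.
r = 6.9700 / 89.40 + 0.039 = 0.07796 + 0.039 = 0.11696

11.70%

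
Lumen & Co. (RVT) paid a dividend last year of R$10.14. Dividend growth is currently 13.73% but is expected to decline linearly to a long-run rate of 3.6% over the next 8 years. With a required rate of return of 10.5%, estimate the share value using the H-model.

R$211.79

H-model: P₀ = D₀[(1+g_L) + H(g_S−g_L)]/(r−g_L), with H = 8/2 = 4.
P₀ = 10.14 × [(1+0.036) + 4×(0.1373−0.036)] / (0.105−0.036)
   = 10.14 × 1.4412 / 0.069 = 211.7937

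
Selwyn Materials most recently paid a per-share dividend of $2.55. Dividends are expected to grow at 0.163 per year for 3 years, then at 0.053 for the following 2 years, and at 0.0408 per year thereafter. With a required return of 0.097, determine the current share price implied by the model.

$66.17

Three-stage DDM. Project D₁…D_5; terminal Gordon value at t=5 with g = 0.0408; discount at r = 0.097.
D_1 = 2.9656
D_2 = 3.4491
D_3 = 4.0112
D_4 = 4.2238
D_5 = 4.4477
TV_5 = 4.6292/(0.097−0.0408) = 82.3696
P₀ = Σ Dₜ/(1+r)ᵗ + TV_5/(1+r)^5 = 66.1725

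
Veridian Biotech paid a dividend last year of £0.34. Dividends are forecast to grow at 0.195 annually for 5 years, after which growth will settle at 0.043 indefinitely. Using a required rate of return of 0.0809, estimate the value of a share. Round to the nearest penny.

Two-stage DDM. Project D₁…D_5 at 0.195, terminal growth 0.043, discount at r = 0.0809.
D_1 = 0.4063
D_2 = 0.4855
D_3 = 0.5802
D_4 = 0.6933
D_5 = 0.8285
Terminal value at t=5: TV = D_6/(r−g) = 0.8642/(0.0809−0.043) = 22.8015
P₀ = 0.4063/(1+0.0809)^1 + 0.4855/(1+0.0809)^2 + 0.5802/(1+0.0809)^3 + 0.6933/(1+0.0809)^4 + 0.8285/(1+0.0809)^5 + 22.8015/(1+0.0809)^5 = 17.7742

£17.77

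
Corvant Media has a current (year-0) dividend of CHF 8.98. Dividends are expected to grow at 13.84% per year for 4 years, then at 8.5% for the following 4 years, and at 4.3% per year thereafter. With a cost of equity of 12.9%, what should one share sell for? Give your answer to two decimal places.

CHF 166.36

Three-stage DDM. Project D₁…D_8; terminal Gordon value at t=8 with g = 0.043; discount at r = 0.129.
D_1 = 10.2228
D_2 = 11.6377
D_3 = 13.2483
D_4 = 15.0819
D_5 = 16.3639
D_6 = 17.7548
D_7 = 19.2639
D_8 = 20.9014
TV_8 = 21.8001/(0.129−0.043) = 253.4899
P₀ = Σ Dₜ/(1+r)ᵗ + TV_8/(1+r)^8 = 166.3562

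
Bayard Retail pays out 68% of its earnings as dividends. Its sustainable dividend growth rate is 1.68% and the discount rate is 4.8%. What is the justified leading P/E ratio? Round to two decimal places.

Justified leading P/E = b/(r−g) = 0.68/(0.048−0.0168) = 21.7949

21.79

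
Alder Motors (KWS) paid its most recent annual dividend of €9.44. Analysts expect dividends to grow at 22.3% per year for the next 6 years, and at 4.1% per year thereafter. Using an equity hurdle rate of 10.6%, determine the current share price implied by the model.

Two-stage DDM. Project D₁…D_6 at 0.223, terminal growth 0.041, discount at r = 0.106.
D_1 = 11.5451
D_2 = 14.1197
D_3 = 17.2684
D_4 = 21.1192
D_5 = 25.8288
D_6 = 31.5886
Terminal value at t=6: TV = D_7/(r−g) = 32.8838/(0.106−0.041) = 505.9040
P₀ = 11.5451/(1+0.106)^1 + 14.1197/(1+0.106)^2 + 17.2684/(1+0.106)^3 + 21.1192/(1+0.106)^4 + 25.8288/(1+0.106)^5 + 31.5886/(1+0.106)^6 + 505.9040/(1+0.106)^6 = 358.1250

€358.12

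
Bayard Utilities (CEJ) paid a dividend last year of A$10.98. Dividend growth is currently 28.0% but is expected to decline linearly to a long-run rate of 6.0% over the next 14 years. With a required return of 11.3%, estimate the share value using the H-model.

H-model: P₀ = D₀[(1+g_L) + H(g_S−g_L)]/(r−g_L), with H = 14/2 = 7.
P₀ = 10.98 × [(1+0.06) + 7×(0.28−0.06)] / (0.113−0.06)
   = 10.98 × 2.6000 / 0.053 = 538.6415

A$538.64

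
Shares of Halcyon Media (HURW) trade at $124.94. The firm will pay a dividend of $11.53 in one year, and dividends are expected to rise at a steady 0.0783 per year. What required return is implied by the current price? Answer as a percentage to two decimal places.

Rearranging the constant-growth DDM: r = D₁/P₀ + g.
r = 11.5300 / 124.94 + 0.0783 = 0.09228 + 0.0783 = 0.17058

17.06%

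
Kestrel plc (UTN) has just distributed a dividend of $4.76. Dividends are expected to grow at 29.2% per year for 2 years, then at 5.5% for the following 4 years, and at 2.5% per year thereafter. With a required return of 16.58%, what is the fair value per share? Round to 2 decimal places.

Three-stage DDM. Project D₁…D_6; terminal Gordon value at t=6 with g = 0.025; discount at r = 0.1658.
D_1 = 6.1499
D_2 = 7.9457
D_3 = 8.3827
D_4 = 8.8438
D_5 = 9.3302
D_6 = 9.8433
TV_6 = 10.0894/(0.1658−0.025) = 71.6577
P₀ = Σ Dₜ/(1+r)ᵗ + TV_6/(1+r)^6 = 57.9982

$58.00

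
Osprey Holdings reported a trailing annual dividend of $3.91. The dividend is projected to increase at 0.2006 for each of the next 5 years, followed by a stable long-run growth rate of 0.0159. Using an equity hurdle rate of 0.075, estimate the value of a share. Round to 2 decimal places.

$144.35

Two-stage DDM. Project D₁…D_5 at 0.2006, terminal growth 0.0159, discount at r = 0.075.
D_1 = 4.6943
D_2 = 5.6360
D_3 = 6.7666
D_4 = 8.1240
D_5 = 9.7537
Terminal value at t=5: TV = D_6/(r−g) = 9.9088/(0.075−0.0159) = 167.6610
P₀ = 4.6943/(1+0.075)^1 + 5.6360/(1+0.075)^2 + 6.7666/(1+0.075)^3 + 8.1240/(1+0.075)^4 + 9.7537/(1+0.075)^5 + 167.6610/(1+0.075)^5 = 144.3537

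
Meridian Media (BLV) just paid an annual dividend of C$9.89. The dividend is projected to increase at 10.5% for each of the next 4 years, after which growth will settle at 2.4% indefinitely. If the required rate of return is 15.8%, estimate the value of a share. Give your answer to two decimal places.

C$97.90

Two-stage DDM. Project D₁…D_4 at 0.105, terminal growth 0.024, discount at r = 0.158.
D_1 = 10.9284
D_2 = 12.0759
D_3 = 13.3439
D_4 = 14.7450
Terminal value at t=4: TV = D_5/(r−g) = 15.0989/(0.158−0.024) = 112.6784
P₀ = 10.9284/(1+0.158)^1 + 12.0759/(1+0.158)^2 + 13.3439/(1+0.158)^3 + 14.7450/(1+0.158)^4 + 112.6784/(1+0.158)^4 = 97.8983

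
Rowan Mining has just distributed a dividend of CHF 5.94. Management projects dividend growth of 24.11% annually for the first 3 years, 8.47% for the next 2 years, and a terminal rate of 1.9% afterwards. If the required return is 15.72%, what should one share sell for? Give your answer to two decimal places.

CHF 81.31

Three-stage DDM. Project D₁…D_5; terminal Gordon value at t=5 with g = 0.019; discount at r = 0.1572.
D_1 = 7.3721
D_2 = 9.1496
D_3 = 11.3555
D_4 = 12.3173
D_5 = 13.3606
TV_5 = 13.6145/(0.1572−0.019) = 98.5127
P₀ = Σ Dₜ/(1+r)ᵗ + TV_5/(1+r)^5 = 81.3118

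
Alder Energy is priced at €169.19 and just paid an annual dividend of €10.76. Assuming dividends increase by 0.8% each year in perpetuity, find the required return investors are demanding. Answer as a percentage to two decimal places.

7.21%

Rearranging the constant-growth DDM: r = D₁/P₀ + g.
D₁ = 10.76 × (1 + 0.008) = 10.8461.
r = 10.8461 / 169.19 + 0.008 = 0.06411 + 0.008 = 0.07211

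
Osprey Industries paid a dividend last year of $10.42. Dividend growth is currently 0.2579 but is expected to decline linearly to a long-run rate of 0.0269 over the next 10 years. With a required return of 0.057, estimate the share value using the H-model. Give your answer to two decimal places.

$755.33

H-model: P₀ = D₀[(1+g_L) + H(g_S−g_L)]/(r−g_L), with H = 10/2 = 5.
P₀ = 10.42 × [(1+0.0269) + 5×(0.2579−0.0269)] / (0.057−0.0269)
   = 10.42 × 2.1819 / 0.0301 = 755.3288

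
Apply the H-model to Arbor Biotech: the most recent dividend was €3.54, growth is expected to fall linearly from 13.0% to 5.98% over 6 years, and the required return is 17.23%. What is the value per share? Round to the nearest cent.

€39.98

H-model: P₀ = D₀[(1+g_L) + H(g_S−g_L)]/(r−g_L), with H = 6/2 = 3.
P₀ = 3.54 × [(1+0.0598) + 3×(0.13−0.0598)] / (0.1723−0.0598)
   = 3.54 × 1.2704 / 0.1125 = 39.9753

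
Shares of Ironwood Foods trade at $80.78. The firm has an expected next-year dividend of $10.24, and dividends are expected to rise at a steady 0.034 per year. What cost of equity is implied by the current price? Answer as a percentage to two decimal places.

Rearranging the constant-growth DDM: r = D₁/P₀ + g.
r = 10.2400 / 80.78 + 0.034 = 0.12676 + 0.034 = 0.16076

16.08%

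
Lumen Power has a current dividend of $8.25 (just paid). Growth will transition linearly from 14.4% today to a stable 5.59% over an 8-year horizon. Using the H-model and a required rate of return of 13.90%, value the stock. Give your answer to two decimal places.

$139.81

H-model: P₀ = D₀[(1+g_L) + H(g_S−g_L)]/(r−g_L), with H = 8/2 = 4.
P₀ = 8.25 × [(1+0.0559) + 4×(0.144−0.0559)] / (0.139−0.0559)
   = 8.25 × 1.4083 / 0.0831 = 139.8132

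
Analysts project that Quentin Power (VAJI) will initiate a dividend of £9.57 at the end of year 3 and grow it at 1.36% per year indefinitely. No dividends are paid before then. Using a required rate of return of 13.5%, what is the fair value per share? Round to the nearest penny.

Deferred-dividend DDM. At t=2 the remaining stream is a growing perpetuity with first payment D_3 = 9.57.
V_2 = D_3/(r−g) = 9.57/(0.135−0.0136) = 78.8303
P₀ = V_2/(1+r)^2 = 78.8303/(1+0.135)^2 = 61.1930

£61.19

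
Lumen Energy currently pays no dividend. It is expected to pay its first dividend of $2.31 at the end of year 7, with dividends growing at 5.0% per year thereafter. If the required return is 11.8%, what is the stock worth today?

$17.40

Deferred-dividend DDM. At t=6 the remaining stream is a growing perpetuity with first payment D_7 = 2.31.
V_6 = D_7/(r−g) = 2.31/(0.118−0.05) = 33.9706
P₀ = V_6/(1+r)^6 = 33.9706/(1+0.118)^6 = 17.3961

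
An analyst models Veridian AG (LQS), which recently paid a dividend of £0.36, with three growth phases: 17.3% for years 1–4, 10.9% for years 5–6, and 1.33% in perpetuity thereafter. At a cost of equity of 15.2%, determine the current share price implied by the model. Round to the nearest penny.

Three-stage DDM. Project D₁…D_6; terminal Gordon value at t=6 with g = 0.0133; discount at r = 0.152.
D_1 = 0.4223
D_2 = 0.4953
D_3 = 0.5810
D_4 = 0.6815
D_5 = 0.7558
D_6 = 0.8382
TV_6 = 0.8494/(0.152−0.0133) = 6.1238
P₀ = Σ Dₜ/(1+r)ᵗ + TV_6/(1+r)^6 = 4.8580

£4.86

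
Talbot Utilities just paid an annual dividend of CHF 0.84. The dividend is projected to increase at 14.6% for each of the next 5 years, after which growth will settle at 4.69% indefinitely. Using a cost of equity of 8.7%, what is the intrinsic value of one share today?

Two-stage DDM. Project D₁…D_5 at 0.146, terminal growth 0.0469, discount at r = 0.087.
D_1 = 0.9626
D_2 = 1.1032
D_3 = 1.2643
D_4 = 1.4488
D_5 = 1.6604
Terminal value at t=5: TV = D_6/(r−g) = 1.7382/(0.087−0.0469) = 43.3474
P₀ = 0.9626/(1+0.087)^1 + 1.1032/(1+0.087)^2 + 1.2643/(1+0.087)^3 + 1.4488/(1+0.087)^4 + 1.6604/(1+0.087)^5 + 43.3474/(1+0.087)^5 = 33.4992

CHF 33.50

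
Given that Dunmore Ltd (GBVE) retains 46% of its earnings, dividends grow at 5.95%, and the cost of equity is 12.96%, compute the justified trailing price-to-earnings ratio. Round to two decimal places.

8.16

Payout ratio b = 1 − 0.46 = 0.54.
Justified trailing P/E = b(1+g)/(r−g) = 0.54×(1+0.0595)/(0.1296−0.0595) = 8.1616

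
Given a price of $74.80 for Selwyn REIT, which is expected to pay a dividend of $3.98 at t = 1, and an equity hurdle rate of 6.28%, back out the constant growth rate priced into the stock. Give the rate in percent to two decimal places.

0.96%

From P₀ = D₁/(r − g), the implied growth is g = r − D₁/P₀.
g = 0.0628 − 3.98/74.80 = 0.0628 − 0.05321 = 0.00959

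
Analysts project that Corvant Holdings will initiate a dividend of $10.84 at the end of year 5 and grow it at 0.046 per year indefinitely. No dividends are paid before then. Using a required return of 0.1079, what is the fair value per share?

Deferred-dividend DDM. At t=4 the remaining stream is a growing perpetuity with first payment D_5 = 10.84.
V_4 = D_5/(r−g) = 10.84/(0.1079−0.046) = 175.1212
P₀ = V_4/(1+r)^4 = 175.1212/(1+0.1079)^4 = 116.2349

$116.23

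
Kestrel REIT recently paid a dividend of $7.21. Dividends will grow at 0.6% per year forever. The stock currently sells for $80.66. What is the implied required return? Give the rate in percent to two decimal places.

Rearranging the constant-growth DDM: r = D₁/P₀ + g.
D₁ = 7.21 × (1 + 0.006) = 7.2533.
r = 7.2533 / 80.66 + 0.006 = 0.08992 + 0.006 = 0.09592

9.59%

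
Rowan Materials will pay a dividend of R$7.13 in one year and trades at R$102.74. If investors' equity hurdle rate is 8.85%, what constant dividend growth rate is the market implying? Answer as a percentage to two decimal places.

From P₀ = D₁/(r − g), the implied growth is g = r − D₁/P₀.
g = 0.0885 − 7.13/102.74 = 0.0885 − 0.06940 = 0.01910

1.91%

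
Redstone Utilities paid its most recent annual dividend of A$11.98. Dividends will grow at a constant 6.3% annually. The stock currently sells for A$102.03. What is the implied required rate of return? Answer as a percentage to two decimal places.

18.78%

Rearranging the constant-growth DDM: r = D₁/P₀ + g.
D₁ = 11.98 × (1 + 0.063) = 12.7347.
r = 12.7347 / 102.03 + 0.063 = 0.12481 + 0.063 = 0.18781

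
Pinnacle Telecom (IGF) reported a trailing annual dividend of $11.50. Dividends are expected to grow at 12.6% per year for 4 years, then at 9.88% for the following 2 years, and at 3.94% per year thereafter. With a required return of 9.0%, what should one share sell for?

Three-stage DDM. Project D₁…D_6; terminal Gordon value at t=6 with g = 0.0394; discount at r = 0.09.
D_1 = 12.9490
D_2 = 14.5806
D_3 = 16.4177
D_4 = 18.4864
D_5 = 20.3128
D_6 = 22.3197
TV_6 = 23.1991/(0.09−0.0394) = 458.4805
P₀ = Σ Dₜ/(1+r)ᵗ + TV_6/(1+r)^6 = 349.8131

$349.81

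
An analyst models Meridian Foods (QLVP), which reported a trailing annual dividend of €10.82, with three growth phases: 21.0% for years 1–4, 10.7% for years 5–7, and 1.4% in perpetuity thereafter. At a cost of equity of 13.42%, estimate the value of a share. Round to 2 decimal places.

Three-stage DDM. Project D₁…D_7; terminal Gordon value at t=7 with g = 0.014; discount at r = 0.1342.
D_1 = 13.0922
D_2 = 15.8416
D_3 = 19.1683
D_4 = 23.1936
D_5 = 25.6753
D_6 = 28.4226
D_7 = 31.4638
TV_7 = 31.9043/(0.1342−0.014) = 265.4270
P₀ = Σ Dₜ/(1+r)ᵗ + TV_7/(1+r)^7 = 201.0031

€201.00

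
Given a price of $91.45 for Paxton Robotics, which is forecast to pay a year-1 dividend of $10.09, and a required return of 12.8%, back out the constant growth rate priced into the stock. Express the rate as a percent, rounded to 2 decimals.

From P₀ = D₁/(r − g), the implied growth is g = r − D₁/P₀.
g = 0.128 − 10.09/91.45 = 0.128 − 0.11033 = 0.01767

1.77%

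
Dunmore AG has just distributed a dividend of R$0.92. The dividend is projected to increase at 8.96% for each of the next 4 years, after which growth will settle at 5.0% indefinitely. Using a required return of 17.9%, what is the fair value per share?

Two-stage DDM. Project D₁…D_4 at 0.0896, terminal growth 0.05, discount at r = 0.179.
D_1 = 1.0024
D_2 = 1.0922
D_3 = 1.1901
D_4 = 1.2967
Terminal value at t=4: TV = D_5/(r−g) = 1.3616/(0.179−0.05) = 10.5549
P₀ = 1.0024/(1+0.179)^1 + 1.0922/(1+0.179)^2 + 1.1901/(1+0.179)^3 + 1.2967/(1+0.179)^4 + 10.5549/(1+0.179)^4 = 8.4959

R$8.50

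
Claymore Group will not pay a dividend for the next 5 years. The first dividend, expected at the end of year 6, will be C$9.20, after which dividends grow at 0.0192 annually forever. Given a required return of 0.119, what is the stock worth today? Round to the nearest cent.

Deferred-dividend DDM. At t=5 the remaining stream is a growing perpetuity with first payment D_6 = 9.20.
V_5 = D_6/(r−g) = 9.20/(0.119−0.0192) = 92.1844
P₀ = V_5/(1+r)^5 = 92.1844/(1+0.119)^5 = 52.5420

C$52.54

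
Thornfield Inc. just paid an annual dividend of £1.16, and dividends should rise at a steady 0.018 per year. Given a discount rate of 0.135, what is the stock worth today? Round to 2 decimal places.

£10.09

Gordon growth model: P₀ = D₁/(r − g). D₁ = 1.16 × (1 + 0.018) = 1.1809.
P₀ = 1.1809 / (0.135 − 0.018) = 1.1809 / 0.117 = 10.0930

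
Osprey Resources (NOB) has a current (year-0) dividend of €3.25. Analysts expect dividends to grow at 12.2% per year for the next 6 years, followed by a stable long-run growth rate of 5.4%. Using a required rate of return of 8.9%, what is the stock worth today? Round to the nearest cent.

Two-stage DDM. Project D₁…D_6 at 0.122, terminal growth 0.054, discount at r = 0.089.
D_1 = 3.6465
D_2 = 4.0914
D_3 = 4.5905
D_4 = 5.1506
D_5 = 5.7789
D_6 = 6.4840
Terminal value at t=6: TV = D_7/(r−g) = 6.8341/(0.089−0.054) = 195.2599
P₀ = 3.6465/(1+0.089)^1 + 4.0914/(1+0.089)^2 + 4.5905/(1+0.089)^3 + 5.1506/(1+0.089)^4 + 5.7789/(1+0.089)^5 + 6.4840/(1+0.089)^6 + 195.2599/(1+0.089)^6 = 138.7459

€138.75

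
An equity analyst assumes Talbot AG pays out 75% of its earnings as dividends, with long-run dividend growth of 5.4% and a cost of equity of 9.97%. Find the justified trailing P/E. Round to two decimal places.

Justified trailing P/E = b(1+g)/(r−g) = 0.75×(1+0.054)/(0.0997−0.054) = 17.2976

17.30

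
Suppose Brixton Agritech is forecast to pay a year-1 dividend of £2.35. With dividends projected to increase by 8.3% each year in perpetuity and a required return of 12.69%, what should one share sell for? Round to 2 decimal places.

£53.53

Gordon growth model: P₀ = D₁/(r − g), with D₁ = 2.35 given directly.
P₀ = 2.3500 / (0.1269 − 0.083) = 2.3500 / 0.0439 = 53.5308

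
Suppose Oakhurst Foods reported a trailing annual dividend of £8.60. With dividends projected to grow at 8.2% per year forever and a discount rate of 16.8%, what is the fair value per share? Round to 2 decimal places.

Gordon growth model: P₀ = D₁/(r − g). D₁ = 8.60 × (1 + 0.082) = 9.3052.
P₀ = 9.3052 / (0.168 − 0.082) = 9.3052 / 0.086 = 108.2000

£108.20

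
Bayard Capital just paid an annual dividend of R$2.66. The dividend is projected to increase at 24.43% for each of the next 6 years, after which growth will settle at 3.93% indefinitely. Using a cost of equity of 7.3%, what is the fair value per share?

Two-stage DDM. Project D₁…D_6 at 0.2443, terminal growth 0.0393, discount at r = 0.073.
D_1 = 3.3098
D_2 = 4.1184
D_3 = 5.1246
D_4 = 6.3765
D_5 = 7.9343
D_6 = 9.8726
Terminal value at t=6: TV = D_7/(r−g) = 10.2606/(0.073−0.0393) = 304.4691
P₀ = 3.3098/(1+0.073)^1 + 4.1184/(1+0.073)^2 + 5.1246/(1+0.073)^3 + 6.3765/(1+0.073)^4 + 7.9343/(1+0.073)^5 + 9.8726/(1+0.073)^6 + 304.4691/(1+0.073)^6 = 227.1686

R$227.17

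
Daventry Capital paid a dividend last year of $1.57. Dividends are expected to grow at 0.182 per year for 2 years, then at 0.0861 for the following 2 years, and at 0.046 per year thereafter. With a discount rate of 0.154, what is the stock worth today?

$20.39

Three-stage DDM. Project D₁…D_4; terminal Gordon value at t=4 with g = 0.046; discount at r = 0.154.
D_1 = 1.8557
D_2 = 2.1935
D_3 = 2.3823
D_4 = 2.5875
TV_4 = 2.7065/(0.154−0.046) = 25.0601
P₀ = Σ Dₜ/(1+r)ᵗ + TV_4/(1+r)^4 = 20.3949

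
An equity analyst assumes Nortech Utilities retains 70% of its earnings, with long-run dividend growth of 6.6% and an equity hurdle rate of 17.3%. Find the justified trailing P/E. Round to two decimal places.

Payout ratio b = 1 − 0.70 = 0.30.
Justified trailing P/E = b(1+g)/(r−g) = 0.30×(1+0.066)/(0.173−0.066) = 2.9888

2.99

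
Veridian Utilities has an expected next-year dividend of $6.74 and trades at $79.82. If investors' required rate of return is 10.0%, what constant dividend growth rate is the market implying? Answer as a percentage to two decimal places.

1.56%

From P₀ = D₁/(r − g), the implied growth is g = r − D₁/P₀.
g = 0.1 − 6.74/79.82 = 0.1 − 0.08444 = 0.01556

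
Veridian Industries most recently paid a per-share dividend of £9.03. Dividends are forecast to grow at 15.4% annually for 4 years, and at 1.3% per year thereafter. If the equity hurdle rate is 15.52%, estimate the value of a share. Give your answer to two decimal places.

Two-stage DDM. Project D₁…D_4 at 0.154, terminal growth 0.013, discount at r = 0.1552.
D_1 = 10.4206
D_2 = 12.0254
D_3 = 13.8773
D_4 = 16.0144
Terminal value at t=4: TV = D_5/(r−g) = 16.2226/(0.1552−0.013) = 114.0830
P₀ = 10.4206/(1+0.1552)^1 + 12.0254/(1+0.1552)^2 + 13.8773/(1+0.1552)^3 + 16.0144/(1+0.1552)^4 + 114.0830/(1+0.1552)^4 = 100.0871

£100.09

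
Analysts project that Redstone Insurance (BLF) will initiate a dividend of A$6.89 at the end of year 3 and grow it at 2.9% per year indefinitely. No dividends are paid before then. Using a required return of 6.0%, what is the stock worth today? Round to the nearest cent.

Deferred-dividend DDM. At t=2 the remaining stream is a growing perpetuity with first payment D_3 = 6.89.
V_2 = D_3/(r−g) = 6.89/(0.06−0.029) = 222.2581
P₀ = V_2/(1+r)^2 = 222.2581/(1+0.06)^2 = 197.8089

A$197.81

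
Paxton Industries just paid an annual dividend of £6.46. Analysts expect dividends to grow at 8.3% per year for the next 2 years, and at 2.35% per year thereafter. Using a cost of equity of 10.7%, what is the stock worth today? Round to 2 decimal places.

Two-stage DDM. Project D₁…D_2 at 0.083, terminal growth 0.0235, discount at r = 0.107.
D_1 = 6.9962
D_2 = 7.5769
Terminal value at t=2: TV = D_3/(r−g) = 7.7549/(0.107−0.0235) = 92.8733
P₀ = 6.9962/(1+0.107)^1 + 7.5769/(1+0.107)^2 + 92.8733/(1+0.107)^2 = 88.2900

£88.29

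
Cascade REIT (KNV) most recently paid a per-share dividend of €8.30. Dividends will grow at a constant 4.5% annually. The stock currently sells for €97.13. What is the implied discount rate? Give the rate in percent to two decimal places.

Rearranging the constant-growth DDM: r = D₁/P₀ + g.
D₁ = 8.30 × (1 + 0.045) = 8.6735.
r = 8.6735 / 97.13 + 0.045 = 0.08930 + 0.045 = 0.13430

13.43%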